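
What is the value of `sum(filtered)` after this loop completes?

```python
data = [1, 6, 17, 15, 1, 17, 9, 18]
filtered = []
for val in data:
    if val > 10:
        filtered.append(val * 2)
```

Sum of doubled values > 10
`filtered` takes the values: [] → [34] → [34, 30] → [34, 30, 34] → [34, 30, 34, 36]
So `sum(filtered)` = 134

Answer: 134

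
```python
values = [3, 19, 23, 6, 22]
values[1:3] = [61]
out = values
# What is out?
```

Trace:
`values = [3, 19, 23, 6, 22]` → values = [3, 19, 23, 6, 22]
`values[1:3] = [61]` → values = [3, 61, 6, 22]
`out = values` → out = [3, 61, 6, 22]
So out = [3, 61, 6, 22]

Answer: [3, 61, 6, 22]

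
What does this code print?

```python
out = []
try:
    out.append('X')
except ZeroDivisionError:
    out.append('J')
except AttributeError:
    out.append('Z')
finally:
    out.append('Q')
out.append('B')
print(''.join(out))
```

Execution trace: 'X' (try body, no exception) → 'Q' (finally) → 'B' (after the try/except). Output: XQB

Answer: XQB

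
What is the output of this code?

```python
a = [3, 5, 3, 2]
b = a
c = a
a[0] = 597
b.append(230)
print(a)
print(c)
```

Key concept: multiple aliases.
Step by step:
`a = [3, 5, 3, 2]` → a = [3, 5, 3, 2]
`b = a` → b = [3, 5, 3, 2] (same object as a)
`c = a` → c = [3, 5, 3, 2] (same object as a, b)
`a[0] = 597` → a = [597, 5, 3, 2] (same object as b, c); b = [597, 5, 3, 2] (same object as a, c); c = [597, 5, 3, 2] (same object as a, b)
`b.append(230)` → a = [597, 5, 3, 2, 230] (same object as b, c); b = [597, 5, 3, 2, 230] (same object as a, c); c = [597, 5, 3, 2, 230] (same object as a, b)
`print(a)` → prints [597, 5, 3, 2, 230]
`print(c)` → prints [597, 5, 3, 2, 230]

Answer:
[597, 5, 3, 2, 230]
[597, 5, 3, 2, 230]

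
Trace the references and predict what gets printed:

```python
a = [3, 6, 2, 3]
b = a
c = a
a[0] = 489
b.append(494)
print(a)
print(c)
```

Key concept: multiple aliases.
Step by step:
`a = [3, 6, 2, 3]` → a = [3, 6, 2, 3]
`b = a` → b = [3, 6, 2, 3] (same object as a)
`c = a` → c = [3, 6, 2, 3] (same object as a, b)
`a[0] = 489` → a = [489, 6, 2, 3] (same object as b, c); b = [489, 6, 2, 3] (same object as a, c); c = [489, 6, 2, 3] (same object as a, b)
`b.append(494)` → a = [489, 6, 2, 3, 494] (same object as b, c); b = [489, 6, 2, 3, 494] (same object as a, c); c = [489, 6, 2, 3, 494] (same object as a, b)
`print(a)` → prints [489, 6, 2, 3, 494]
`print(c)` → prints [489, 6, 2, 3, 494]

Answer:
[489, 6, 2, 3, 494]
[489, 6, 2, 3, 494]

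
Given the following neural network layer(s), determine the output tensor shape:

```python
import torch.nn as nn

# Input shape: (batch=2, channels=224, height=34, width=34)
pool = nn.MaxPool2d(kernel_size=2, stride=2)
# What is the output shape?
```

Input: (2, 224, 34, 34) -> Output: (2, 224, 17, 17)

Answer: (2, 224, 17, 17)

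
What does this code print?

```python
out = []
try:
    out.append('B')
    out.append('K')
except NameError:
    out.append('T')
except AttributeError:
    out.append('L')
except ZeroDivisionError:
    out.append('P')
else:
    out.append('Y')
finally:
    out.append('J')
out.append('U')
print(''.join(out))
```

Execution trace: 'B' (try body) → 'K' (try body, no exception) → 'Y' (else) → 'J' (finally) → 'U' (after the try/except). Output: BKYJU

Answer: BKYJU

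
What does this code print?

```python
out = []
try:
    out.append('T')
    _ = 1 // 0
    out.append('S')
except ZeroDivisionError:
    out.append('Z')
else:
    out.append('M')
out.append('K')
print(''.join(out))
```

Execution trace: 'T' (try body) → 'Z' (except ZeroDivisionError) → 'K' (after the try/except). Output: TZK

Answer: TZK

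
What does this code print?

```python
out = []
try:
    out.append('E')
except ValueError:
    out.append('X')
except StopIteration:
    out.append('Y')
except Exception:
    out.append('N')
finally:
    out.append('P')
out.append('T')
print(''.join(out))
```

Execution trace: 'E' (try body, no exception) → 'P' (finally) → 'T' (after the try/except). Output: EPT

Answer: EPT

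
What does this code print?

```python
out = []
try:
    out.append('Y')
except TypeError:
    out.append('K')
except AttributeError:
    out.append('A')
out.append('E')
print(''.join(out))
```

Execution trace: 'Y' (try body, no exception) → 'E' (after the try/except). Output: YE

Answer: YE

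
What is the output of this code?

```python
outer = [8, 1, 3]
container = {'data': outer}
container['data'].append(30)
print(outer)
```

Key concept: dict holds reference to list.
Step by step:
`outer = [8, 1, 3]` → outer = [8, 1, 3]
`container = {'data': outer}` → container = {'data': [8, 1, 3]}
`container['data'].append(30)` → outer = [8, 1, 3, 30]; container = {'data': [8, 1, 3, 30]}
`print(outer)` → prints [8, 1, 3, 30]

Answer: [8, 1, 3, 30]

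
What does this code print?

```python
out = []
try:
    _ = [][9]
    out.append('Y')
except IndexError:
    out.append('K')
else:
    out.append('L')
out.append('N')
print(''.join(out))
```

Execution trace: 'K' (except IndexError) → 'N' (after the try/except). Output: KN

Answer: KN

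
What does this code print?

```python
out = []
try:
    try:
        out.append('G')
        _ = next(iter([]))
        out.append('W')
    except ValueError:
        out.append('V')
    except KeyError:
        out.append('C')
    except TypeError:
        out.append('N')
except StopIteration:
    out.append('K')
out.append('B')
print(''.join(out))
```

Execution trace: 'G' (try body) → 'K' (outer except StopIteration) → 'B' (after the try/except). Output: GKB

Answer: GKB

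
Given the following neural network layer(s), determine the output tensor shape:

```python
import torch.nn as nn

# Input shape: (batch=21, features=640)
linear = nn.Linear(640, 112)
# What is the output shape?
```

Input: (21, 640) -> Output: (21, 112)

Answer: (21, 112)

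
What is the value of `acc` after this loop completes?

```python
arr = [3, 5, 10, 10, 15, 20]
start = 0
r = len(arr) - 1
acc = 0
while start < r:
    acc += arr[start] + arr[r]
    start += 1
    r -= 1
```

Sum of pairs from ends
`acc` takes the values: 0 → 23 → 43 → 63

Answer: 63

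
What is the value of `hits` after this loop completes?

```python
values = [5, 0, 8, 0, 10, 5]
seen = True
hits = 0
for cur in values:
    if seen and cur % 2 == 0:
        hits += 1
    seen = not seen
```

Count even values at even positions
`hits` takes the values: 0 → 1 → 2

Answer: 2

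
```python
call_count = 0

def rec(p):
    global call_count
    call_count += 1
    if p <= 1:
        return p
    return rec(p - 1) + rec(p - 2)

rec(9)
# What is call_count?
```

Calls(p) = 1 + Calls(p-1) + Calls(p-2); Calls(0)=Calls(1)=1. For p=9 this gives 109.

Answer: 109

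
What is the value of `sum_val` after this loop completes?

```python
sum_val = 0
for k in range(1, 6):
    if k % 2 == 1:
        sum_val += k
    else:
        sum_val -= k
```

Add odd, subtract even
`sum_val` takes the values: 0 → 1 → -1 → 2 → -2 → 3

Answer: 3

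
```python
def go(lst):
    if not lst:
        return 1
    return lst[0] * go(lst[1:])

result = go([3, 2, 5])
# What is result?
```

Product over [3, 2, 5] = 3 * 2 * 5 = 30

Answer: 30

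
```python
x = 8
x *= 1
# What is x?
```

Trace:
`x = 8` → x = 8
`x *= 1` → x = 8
So x = 8

Answer: 8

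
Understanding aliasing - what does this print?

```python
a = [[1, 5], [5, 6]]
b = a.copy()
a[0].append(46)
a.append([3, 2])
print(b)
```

Key concept: shallow copy with nested lists.
Step by step:
`a = [[1, 5], [5, 6]]` → a = [[1, 5], [5, 6]]
`b = a.copy()` → b = [[1, 5], [5, 6]]
`a[0].append(46)` → a = [[1, 5, 46], [5, 6]]; b = [[1, 5, 46], [5, 6]]
`a.append([3, 2])` → a = [[1, 5, 46], [5, 6], [3, 2]]
`print(b)` → prints [[1, 5, 46], [5, 6]]

Answer: [[1, 5, 46], [5, 6]]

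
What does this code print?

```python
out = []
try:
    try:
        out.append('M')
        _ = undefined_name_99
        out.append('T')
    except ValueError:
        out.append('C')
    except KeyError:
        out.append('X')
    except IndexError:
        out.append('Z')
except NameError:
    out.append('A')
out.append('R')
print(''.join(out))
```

Execution trace: 'M' (try body) → 'A' (outer except NameError) → 'R' (after the try/except). Output: MAR

Answer: MAR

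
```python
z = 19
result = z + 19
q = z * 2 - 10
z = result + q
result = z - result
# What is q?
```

Trace:
`z = 19` → z = 19
`result = z + 19` → result = 38
`q = z * 2 - 10` → q = 28
`z = result + q` → z = 66
`result = z - result` → result = 28
So q = 28

Answer: 28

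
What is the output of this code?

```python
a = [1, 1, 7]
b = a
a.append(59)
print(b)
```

Key concept: basic list aliasing.
Step by step:
`a = [1, 1, 7]` → a = [1, 1, 7]
`b = a` → b = [1, 1, 7] (same object as a)
`a.append(59)` → a = [1, 1, 7, 59] (same object as b); b = [1, 1, 7, 59] (same object as a)
`print(b)` → prints [1, 1, 7, 59]

Answer: [1, 1, 7, 59]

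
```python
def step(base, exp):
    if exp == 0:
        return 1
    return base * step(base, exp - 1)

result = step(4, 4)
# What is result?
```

step(4, 4) = 4 * 4 * 4 * 4 = 256

Answer: 256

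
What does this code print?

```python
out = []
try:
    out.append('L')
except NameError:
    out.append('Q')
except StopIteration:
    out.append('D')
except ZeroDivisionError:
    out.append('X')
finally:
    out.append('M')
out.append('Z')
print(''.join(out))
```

Execution trace: 'L' (try body, no exception) → 'M' (finally) → 'Z' (after the try/except). Output: LMZ

Answer: LMZ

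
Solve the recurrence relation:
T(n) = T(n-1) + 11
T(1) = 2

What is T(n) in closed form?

Unrolling: T(n) = T(1) + 11·(n-1) = 2 + 11(n-1) = 11n - 9.

Answer: T(n) = 11n - 9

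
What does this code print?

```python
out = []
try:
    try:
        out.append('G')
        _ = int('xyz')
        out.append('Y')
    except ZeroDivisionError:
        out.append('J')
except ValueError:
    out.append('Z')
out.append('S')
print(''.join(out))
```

Execution trace: 'G' (try body) → 'Z' (outer except ValueError) → 'S' (after the try/except). Output: GZS

Answer: GZS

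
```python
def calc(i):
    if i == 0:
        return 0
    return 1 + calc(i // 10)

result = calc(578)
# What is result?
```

Count of digits of 578: 3

Answer: 3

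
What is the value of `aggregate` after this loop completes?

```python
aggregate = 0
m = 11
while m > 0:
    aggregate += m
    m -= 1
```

Sum 11 down to 1
`aggregate` takes the values: 0 → 11 → 21 → 30 → 38 → 45 → 51 → 56 → 60 → 63 → 65 → 66

Answer: 66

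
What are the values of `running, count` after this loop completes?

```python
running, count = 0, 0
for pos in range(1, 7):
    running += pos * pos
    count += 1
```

Sum of squares and count
`running, count` takes the values: (0, 0) → (1, 0) → (1, 1) → (5, 1) → (5, 2) → (14, 2) → (14, 3) → (30, 3) → (30, 4) → (55, 4) → (55, 5) → (91, 5) → (91, 6)

Answer: 91, 6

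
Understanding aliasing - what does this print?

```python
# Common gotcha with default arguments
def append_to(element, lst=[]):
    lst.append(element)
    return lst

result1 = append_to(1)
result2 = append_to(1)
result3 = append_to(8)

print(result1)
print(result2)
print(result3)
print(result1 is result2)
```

Key concept: mutable default argument gotcha.
Step by step:
`result1 = append_to(1)` → result1 = [1]
`result2 = append_to(1)` → result1 = [1, 1] (same object as result2); result2 = [1, 1] (same object as result1)
`result3 = append_to(8)` → result1 = [1, 1, 8] (same object as result2, result3); result2 = [1, 1, 8] (same object as result1, result3); result3 = [1, 1, 8] (same object as result1, result2)
`print(result1)` → prints [1, 1, 8]
`print(result2)` → prints [1, 1, 8]
`print(result3)` → prints [1, 1, 8]
`print(result1 is result2)` → prints True

Answer:
[1, 1, 8]
[1, 1, 8]
[1, 1, 8]
True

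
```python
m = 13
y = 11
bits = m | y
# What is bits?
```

Trace:
`m = 13` → m = 13
`y = 11` → y = 11
`bits = m | y` → bits = 15
So bits = 15

Answer: 15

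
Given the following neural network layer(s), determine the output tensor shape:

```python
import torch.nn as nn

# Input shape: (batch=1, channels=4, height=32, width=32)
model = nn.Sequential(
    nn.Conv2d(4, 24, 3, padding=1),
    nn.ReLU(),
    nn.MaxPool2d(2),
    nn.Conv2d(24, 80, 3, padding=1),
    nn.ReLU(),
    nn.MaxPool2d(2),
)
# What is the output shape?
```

Input: (1, 4, 32, 32) -> after first Conv2d: (1, 24, 32, 32) -> after first MaxPool2d: (1, 24, 16, 16) -> after second Conv2d: (1, 80, 16, 16) -> Output: (1, 80, 8, 8)

Answer: (1, 80, 8, 8)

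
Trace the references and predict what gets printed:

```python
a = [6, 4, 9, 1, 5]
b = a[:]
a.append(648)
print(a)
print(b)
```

Key concept: slice [:] creates copy.
Step by step:
`a = [6, 4, 9, 1, 5]` → a = [6, 4, 9, 1, 5]
`b = a[:]` → b = [6, 4, 9, 1, 5]
`a.append(648)` → a = [6, 4, 9, 1, 5, 648]
`print(a)` → prints [6, 4, 9, 1, 5, 648]
`print(b)` → prints [6, 4, 9, 1, 5]

Answer:
[6, 4, 9, 1, 5, 648]
[6, 4, 9, 1, 5]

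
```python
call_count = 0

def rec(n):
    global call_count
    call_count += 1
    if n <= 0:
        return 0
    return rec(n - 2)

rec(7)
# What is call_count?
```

Linear recursion stepping by 2: 5 calls from n=7 down to ≤0.

Answer: 5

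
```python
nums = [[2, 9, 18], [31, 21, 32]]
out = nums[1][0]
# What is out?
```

Trace:
`nums = [[2, 9, 18], [31, 21, 32]]` → nums = [[2, 9, 18], [31, 21, 32]]
`out = nums[1][0]` → out = 31
So out = 31

Answer: 31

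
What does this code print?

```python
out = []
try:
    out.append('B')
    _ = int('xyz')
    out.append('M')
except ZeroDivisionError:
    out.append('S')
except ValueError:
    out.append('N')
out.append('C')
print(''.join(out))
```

Execution trace: 'B' (try body) → 'N' (except ValueError) → 'C' (after the try/except). Output: BNC

Answer: BNC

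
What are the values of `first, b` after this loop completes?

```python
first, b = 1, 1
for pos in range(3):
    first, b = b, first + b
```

Fibonacci: after 3 iterations
`first, b` takes the values: (1, 1) → (1, 2) → (2, 3) → (3, 5)

Answer: 3, 5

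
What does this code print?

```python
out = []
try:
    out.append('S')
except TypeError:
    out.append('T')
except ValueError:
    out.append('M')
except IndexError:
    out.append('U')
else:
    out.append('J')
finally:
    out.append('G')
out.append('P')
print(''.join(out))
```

Execution trace: 'S' (try body, no exception) → 'J' (else) → 'G' (finally) → 'P' (after the try/except). Output: SJGP

Answer: SJGP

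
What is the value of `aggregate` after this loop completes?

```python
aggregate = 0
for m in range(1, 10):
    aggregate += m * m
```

Sum of squares 1² to 9² = 285
`aggregate` takes the values: 0 → 1 → 5 → 14 → 30 → 55 → 91 → 140 → 204 → 285

Answer: 285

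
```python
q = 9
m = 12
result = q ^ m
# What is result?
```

Trace:
`q = 9` → q = 9
`m = 12` → m = 12
`result = q ^ m` → result = 5
So result = 5

Answer: 5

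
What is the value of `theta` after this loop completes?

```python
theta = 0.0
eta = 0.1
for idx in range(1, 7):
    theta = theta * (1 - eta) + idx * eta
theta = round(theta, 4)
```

Moving average with lr=0.1
`theta` takes the values: 0.0 → 0.1 → 0.29 → 0.561 → 0.9049 → 1.31441 → 1.782969 → 1.783

Answer: 1.783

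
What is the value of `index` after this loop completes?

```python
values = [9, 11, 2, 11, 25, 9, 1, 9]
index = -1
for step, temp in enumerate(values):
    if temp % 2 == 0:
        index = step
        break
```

First even number index in [9, 11, 2, 11, 25, 9, 1, 9]
`index` takes the values: -1 → 2

Answer: 2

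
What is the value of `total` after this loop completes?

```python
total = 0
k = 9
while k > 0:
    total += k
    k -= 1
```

Sum 9 down to 1
`total` takes the values: 0 → 9 → 17 → 24 → 30 → 35 → 39 → 42 → 44 → 45

Answer: 45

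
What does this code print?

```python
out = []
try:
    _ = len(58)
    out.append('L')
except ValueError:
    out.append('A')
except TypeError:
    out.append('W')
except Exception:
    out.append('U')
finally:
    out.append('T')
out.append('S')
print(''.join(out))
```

Execution trace: 'W' (except TypeError) → 'T' (finally) → 'S' (after the try/except). Output: WTS

Answer: WTS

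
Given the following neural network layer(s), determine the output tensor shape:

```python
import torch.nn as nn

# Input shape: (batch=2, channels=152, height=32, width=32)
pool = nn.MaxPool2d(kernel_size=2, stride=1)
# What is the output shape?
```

Input: (2, 152, 32, 32) -> Output: (2, 152, 31, 31)

Answer: (2, 152, 31, 31)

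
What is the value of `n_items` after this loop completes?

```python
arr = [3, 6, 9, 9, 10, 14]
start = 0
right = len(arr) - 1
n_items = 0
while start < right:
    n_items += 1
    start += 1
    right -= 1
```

Iterations until pointers meet (list length 6)
`n_items` takes the values: 0 → 1 → 2 → 3

Answer: 3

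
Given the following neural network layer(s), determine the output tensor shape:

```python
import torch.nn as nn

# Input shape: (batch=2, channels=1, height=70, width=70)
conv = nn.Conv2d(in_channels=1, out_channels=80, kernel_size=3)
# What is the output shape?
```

Input: (2, 1, 70, 70) -> Output: (2, 80, 68, 68)

Answer: (2, 80, 68, 68)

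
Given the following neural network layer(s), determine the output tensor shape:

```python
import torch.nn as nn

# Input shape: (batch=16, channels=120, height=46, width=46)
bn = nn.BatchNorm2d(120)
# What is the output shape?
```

Input: (16, 120, 46, 46) -> Output: (16, 120, 46, 46)

Answer: (16, 120, 46, 46)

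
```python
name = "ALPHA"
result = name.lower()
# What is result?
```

Trace:
`name = "ALPHA"` → name = 'ALPHA'
`result = name.lower()` → result = 'alpha'
So result = 'alpha'

Answer: 'alpha'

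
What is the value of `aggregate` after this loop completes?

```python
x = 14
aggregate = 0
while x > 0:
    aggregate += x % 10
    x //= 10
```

Sum digits of 14
`aggregate` takes the values: 0 → 4 → 5

Answer: 5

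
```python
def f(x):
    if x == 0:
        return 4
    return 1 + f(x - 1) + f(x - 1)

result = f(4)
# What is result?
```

f(x) = 1 + 2·f(x-1), f(0)=4. Closed form: (4+1)·2^4 - 1 = 79.

Answer: 79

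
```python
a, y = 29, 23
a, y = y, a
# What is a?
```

Trace:
`a, y = 29, 23` → a = 29; y = 23
`a, y = y, a` → a = 23; y = 29
So a = 23

Answer: 23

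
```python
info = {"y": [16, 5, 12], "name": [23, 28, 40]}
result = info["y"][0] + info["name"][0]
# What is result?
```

Trace:
`info = {"y": [16, 5, 12], "name": [23, 28, 40]}` → info = {'y': [16, 5, 12], 'name': [23, 28, 40]}
`result = info["y"][0] + info["name"][0]` → result = 39
So result = 39

Answer: 39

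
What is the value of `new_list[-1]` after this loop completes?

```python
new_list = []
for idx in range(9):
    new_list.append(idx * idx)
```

Last element of squares 0 to 8
`new_list` takes the values: [] → [0] → [0, 1] → [0, 1, 4] → [0, 1, 4, 9] → [0, 1, 4, 9, 16] → [0, 1, 4, 9, 16, 25] → [0, 1, 4, 9, 16, 25, 36] → [0, 1, 4, 9, 16, 25, 36, 49] → [0, 1, 4, 9, 16, 25, 36, 49, 64]
So `new_list[-1]` = 64

Answer: 64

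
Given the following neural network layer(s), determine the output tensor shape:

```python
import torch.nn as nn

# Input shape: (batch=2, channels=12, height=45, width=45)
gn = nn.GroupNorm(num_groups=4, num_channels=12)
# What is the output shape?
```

Input: (2, 12, 45, 45) -> Output: (2, 12, 45, 45)

Answer: (2, 12, 45, 45)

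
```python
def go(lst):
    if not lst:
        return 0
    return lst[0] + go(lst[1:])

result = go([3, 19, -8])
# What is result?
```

3 + 19 + (-8) + 0 = 14

Answer: 14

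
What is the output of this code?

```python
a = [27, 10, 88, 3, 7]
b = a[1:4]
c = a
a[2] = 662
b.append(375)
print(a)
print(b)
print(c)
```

Key concept: slice vs alias.
Step by step:
`a = [27, 10, 88, 3, 7]` → a = [27, 10, 88, 3, 7]
`b = a[1:4]` → b = [10, 88, 3]
`c = a` → c = [27, 10, 88, 3, 7] (same object as a)
`a[2] = 662` → a = [27, 10, 662, 3, 7] (same object as c); c = [27, 10, 662, 3, 7] (same object as a)
`b.append(375)` → b = [10, 88, 3, 375]
`print(a)` → prints [27, 10, 662, 3, 7]
`print(b)` → prints [10, 88, 3, 375]
`print(c)` → prints [27, 10, 662, 3, 7]

Answer:
[27, 10, 662, 3, 7]
[10, 88, 3, 375]
[27, 10, 662, 3, 7]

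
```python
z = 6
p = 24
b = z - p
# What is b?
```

Trace:
`z = 6` → z = 6
`p = 24` → p = 24
`b = z - p` → b = -18
So b = -18

Answer: -18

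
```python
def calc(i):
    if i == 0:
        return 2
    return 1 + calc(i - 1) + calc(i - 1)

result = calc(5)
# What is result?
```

calc(i) = 1 + 2·calc(i-1), calc(0)=2. Closed form: (2+1)·2^5 - 1 = 95.

Answer: 95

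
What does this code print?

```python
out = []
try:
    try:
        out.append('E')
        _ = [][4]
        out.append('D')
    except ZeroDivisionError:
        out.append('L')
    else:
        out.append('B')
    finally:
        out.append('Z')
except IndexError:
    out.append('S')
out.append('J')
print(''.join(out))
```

Execution trace: 'E' (try body) → 'Z' (finally) → 'S' (outer except IndexError) → 'J' (after the try/except). Output: EZSJ

Answer: EZSJ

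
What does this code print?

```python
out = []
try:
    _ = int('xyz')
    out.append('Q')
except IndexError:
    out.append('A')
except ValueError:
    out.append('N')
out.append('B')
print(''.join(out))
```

Execution trace: 'N' (except ValueError) → 'B' (after the try/except). Output: NB

Answer: NB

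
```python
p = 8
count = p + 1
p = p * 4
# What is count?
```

Trace:
`p = 8` → p = 8
`count = p + 1` → count = 9
`p = p * 4` → p = 32
So count = 9

Answer: 9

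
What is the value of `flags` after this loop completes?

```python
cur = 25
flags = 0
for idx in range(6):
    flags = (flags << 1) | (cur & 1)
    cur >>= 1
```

Reverse lowest 6 bits of 25
`flags` takes the values: 0 → 1 → 2 → 4 → 9 → 19 → 38

Answer: 38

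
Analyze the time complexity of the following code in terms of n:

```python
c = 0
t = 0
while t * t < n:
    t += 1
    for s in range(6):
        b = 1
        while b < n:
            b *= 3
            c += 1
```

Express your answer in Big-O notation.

Each loop level contributes: √n × 1 × log n. Multiplying the contributions gives O(√n log n).

Answer: O(√n log n)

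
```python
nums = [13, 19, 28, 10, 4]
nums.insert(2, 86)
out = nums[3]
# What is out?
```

Trace:
`nums = [13, 19, 28, 10, 4]` → nums = [13, 19, 28, 10, 4]
`nums.insert(2, 86)` → nums = [13, 19, 86, 28, 10, 4]
`out = nums[3]` → out = 28
So out = 28

Answer: 28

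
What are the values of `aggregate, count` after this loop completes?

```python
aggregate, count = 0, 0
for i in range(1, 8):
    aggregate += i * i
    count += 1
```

Sum of squares and count
`aggregate, count` takes the values: (0, 0) → (1, 0) → (1, 1) → (5, 1) → (5, 2) → (14, 2) → (14, 3) → (30, 3) → (30, 4) → (55, 4) → (55, 5) → (91, 5) → (91, 6) → (140, 6) → (140, 7)

Answer: 140, 7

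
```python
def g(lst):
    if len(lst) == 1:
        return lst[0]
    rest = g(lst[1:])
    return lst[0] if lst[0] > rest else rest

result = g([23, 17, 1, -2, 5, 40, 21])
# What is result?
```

Recursive max over [23, 17, 1, -2, 5, 40, 21] = 40

Answer: 40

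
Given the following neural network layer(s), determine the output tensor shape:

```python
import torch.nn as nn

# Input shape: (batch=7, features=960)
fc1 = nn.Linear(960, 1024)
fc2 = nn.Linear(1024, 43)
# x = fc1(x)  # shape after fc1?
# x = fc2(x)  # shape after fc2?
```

Input: (7, 960) -> after fc1: (7, 1024) -> Output: (7, 43)

Answer: (7, 43)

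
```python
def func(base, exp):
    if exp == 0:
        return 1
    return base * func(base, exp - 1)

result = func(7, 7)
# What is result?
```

func(7, 7) = 7 * 7 * 7 * 7 * 7 * 7 * 7 = 823543

Answer: 823543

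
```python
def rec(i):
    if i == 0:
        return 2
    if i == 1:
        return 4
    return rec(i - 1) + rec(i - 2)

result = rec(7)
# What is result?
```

Build up from base cases: rec(0)=2, rec(1)=4, rec(2)=6, rec(3)=10, rec(4)=16, rec(5)=26, rec(6)=42, ..., rec(7)=68

Answer: 68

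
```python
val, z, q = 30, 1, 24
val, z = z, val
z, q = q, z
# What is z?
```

Trace:
`val, z, q = 30, 1, 24` → val = 30; z = 1; q = 24
`val, z = z, val` → val = 1; z = 30
`z, q = q, z` → z = 24; q = 30
So z = 24

Answer: 24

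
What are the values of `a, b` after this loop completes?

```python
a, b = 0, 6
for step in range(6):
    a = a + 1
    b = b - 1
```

a goes 0→6, b goes 6→0
`a, b` takes the values: (0, 6) → (1, 6) → (1, 5) → (2, 5) → (2, 4) → (3, 4) → (3, 3) → (4, 3) → (4, 2) → (5, 2) → (5, 1) → (6, 1) → (6, 0)

Answer: 6, 0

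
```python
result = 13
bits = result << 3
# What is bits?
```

Trace:
`result = 13` → result = 13
`bits = result << 3` → bits = 104
So bits = 104

Answer: 104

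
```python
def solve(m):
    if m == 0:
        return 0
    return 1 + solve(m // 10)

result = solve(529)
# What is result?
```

Count of digits of 529: 3

Answer: 3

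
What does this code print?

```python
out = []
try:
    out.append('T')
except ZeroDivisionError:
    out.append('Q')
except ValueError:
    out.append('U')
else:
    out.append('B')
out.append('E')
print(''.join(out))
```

Execution trace: 'T' (try body, no exception) → 'B' (else) → 'E' (after the try/except). Output: TBE

Answer: TBE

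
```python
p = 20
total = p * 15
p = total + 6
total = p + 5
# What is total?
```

Trace:
`p = 20` → p = 20
`total = p * 15` → total = 300
`p = total + 6` → p = 306
`total = p + 5` → total = 311
So total = 311

Answer: 311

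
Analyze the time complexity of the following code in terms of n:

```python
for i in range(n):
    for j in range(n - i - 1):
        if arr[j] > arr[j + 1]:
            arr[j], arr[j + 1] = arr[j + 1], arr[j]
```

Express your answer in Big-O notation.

This is Bubble sort. Time complexity: O(n²).

Answer: O(n²)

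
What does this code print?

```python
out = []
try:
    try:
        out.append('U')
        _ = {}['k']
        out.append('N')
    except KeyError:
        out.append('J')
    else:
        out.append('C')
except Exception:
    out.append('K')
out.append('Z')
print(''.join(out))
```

Execution trace: 'U' (inner try body) → 'J' (inner except KeyError) → 'Z' (after the try/except). Output: UJZ

Answer: UJZ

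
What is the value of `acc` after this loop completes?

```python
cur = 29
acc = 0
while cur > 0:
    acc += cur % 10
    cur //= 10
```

Sum digits of 29
`acc` takes the values: 0 → 9 → 11

Answer: 11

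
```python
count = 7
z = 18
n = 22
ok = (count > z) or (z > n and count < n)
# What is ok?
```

Trace:
`count = 7` → count = 7
`z = 18` → z = 18
`n = 22` → n = 22
`ok = (count > z) or (z > n and count < n)` → ok = False
So ok = False

Answer: False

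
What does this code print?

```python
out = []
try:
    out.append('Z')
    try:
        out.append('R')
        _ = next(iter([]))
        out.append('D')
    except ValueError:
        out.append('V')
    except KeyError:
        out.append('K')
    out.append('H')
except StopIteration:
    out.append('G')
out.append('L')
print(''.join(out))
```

Execution trace: 'Z' (try body) → 'R' (inner try body) → 'G' (except StopIteration) → 'L' (after the try/except). Output: ZRGL

Answer: ZRGL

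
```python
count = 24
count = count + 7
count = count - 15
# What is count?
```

Trace:
`count = 24` → count = 24
`count = count + 7` → count = 31
`count = count - 15` → count = 16
So count = 16

Answer: 16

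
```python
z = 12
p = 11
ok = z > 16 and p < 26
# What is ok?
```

Trace:
`z = 12` → z = 12
`p = 11` → p = 11
`ok = z > 16 and p < 26` → ok = False
So ok = False

Answer: False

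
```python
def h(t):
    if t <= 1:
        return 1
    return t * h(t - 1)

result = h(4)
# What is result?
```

h(4) = 4 * 3 * 2 * 1 = 24

Answer: 24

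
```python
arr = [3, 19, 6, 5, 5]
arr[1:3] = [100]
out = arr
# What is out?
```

Trace:
`arr = [3, 19, 6, 5, 5]` → arr = [3, 19, 6, 5, 5]
`arr[1:3] = [100]` → arr = [3, 100, 5, 5]
`out = arr` → out = [3, 100, 5, 5]
So out = [3, 100, 5, 5]

Answer: [3, 100, 5, 5]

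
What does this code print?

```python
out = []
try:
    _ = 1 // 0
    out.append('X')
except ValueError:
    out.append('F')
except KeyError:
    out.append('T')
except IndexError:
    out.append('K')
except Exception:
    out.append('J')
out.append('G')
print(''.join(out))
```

Execution trace: 'J' (except Exception) → 'G' (after the try/except). Output: JG

Answer: JG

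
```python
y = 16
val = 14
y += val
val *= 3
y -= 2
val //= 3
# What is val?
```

Trace:
`y = 16` → y = 16
`val = 14` → val = 14
`y += val` → y = 30
`val *= 3` → val = 42
`y -= 2` → y = 28
`val //= 3` → val = 14
So val = 14

Answer: 14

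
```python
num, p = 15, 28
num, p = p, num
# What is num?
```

Trace:
`num, p = 15, 28` → num = 15; p = 28
`num, p = p, num` → num = 28; p = 15
So num = 28

Answer: 28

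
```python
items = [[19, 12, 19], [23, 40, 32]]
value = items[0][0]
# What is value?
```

Trace:
`items = [[19, 12, 19], [23, 40, 32]]` → items = [[19, 12, 19], [23, 40, 32]]
`value = items[0][0]` → value = 19
So value = 19

Answer: 19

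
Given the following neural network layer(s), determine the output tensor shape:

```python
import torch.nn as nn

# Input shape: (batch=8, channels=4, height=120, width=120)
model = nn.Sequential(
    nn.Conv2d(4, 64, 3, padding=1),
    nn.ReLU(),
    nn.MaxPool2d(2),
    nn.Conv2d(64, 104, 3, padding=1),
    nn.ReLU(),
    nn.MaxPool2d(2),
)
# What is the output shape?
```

Input: (8, 4, 120, 120) -> after first Conv2d: (8, 64, 120, 120) -> after first MaxPool2d: (8, 64, 60, 60) -> after second Conv2d: (8, 104, 60, 60) -> Output: (8, 104, 30, 30)

Answer: (8, 104, 30, 30)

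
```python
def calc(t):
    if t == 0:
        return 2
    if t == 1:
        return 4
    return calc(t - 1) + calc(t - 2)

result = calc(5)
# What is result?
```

Build up from base cases: calc(0)=2, calc(1)=4, calc(2)=6, calc(3)=10, calc(4)=16, calc(5)=26

Answer: 26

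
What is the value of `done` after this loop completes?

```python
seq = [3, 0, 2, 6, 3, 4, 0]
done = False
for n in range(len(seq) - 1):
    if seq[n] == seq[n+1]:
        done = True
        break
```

Check consecutive duplicates in [3, 0, 2, 6, 3, 4, 0]
`done` takes the values: False

Answer: False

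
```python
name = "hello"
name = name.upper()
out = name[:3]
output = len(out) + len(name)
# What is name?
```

Trace:
`name = "hello"` → name = 'hello'
`name = name.upper()` → name = 'HELLO'
`out = name[:3]` → out = 'HEL'
`output = len(out) + len(name)` → output = 8
So name = 'HELLO'

Answer: 'HELLO'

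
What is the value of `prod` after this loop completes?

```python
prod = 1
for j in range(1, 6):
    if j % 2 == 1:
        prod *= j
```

Product of odd numbers 1 to 5
`prod` takes the values: 1 → 3 → 15

Answer: 15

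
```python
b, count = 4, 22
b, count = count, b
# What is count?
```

Trace:
`b, count = 4, 22` → b = 4; count = 22
`b, count = count, b` → b = 22; count = 4
So count = 4

Answer: 4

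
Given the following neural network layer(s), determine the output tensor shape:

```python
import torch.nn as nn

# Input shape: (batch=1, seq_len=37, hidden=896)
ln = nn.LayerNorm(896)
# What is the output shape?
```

Input: (1, 37, 896) -> Output: (1, 37, 896)

Answer: (1, 37, 896)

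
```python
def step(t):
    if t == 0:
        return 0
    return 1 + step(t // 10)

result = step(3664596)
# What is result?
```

Count of digits of 3664596: 7

Answer: 7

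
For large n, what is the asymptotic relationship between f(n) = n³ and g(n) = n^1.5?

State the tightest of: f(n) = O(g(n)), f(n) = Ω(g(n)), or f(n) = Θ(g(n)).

n³ vs n^1.5: f(n) = Ω(g(n)) but not O(g(n)) — n³ grows strictly faster than n^1.5.

Answer: f(n) = Ω(g(n)) but not O(g(n)) — n³ grows strictly faster than n^1.5.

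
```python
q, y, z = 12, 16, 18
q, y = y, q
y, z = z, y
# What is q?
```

Trace:
`q, y, z = 12, 16, 18` → q = 12; y = 16; z = 18
`q, y = y, q` → q = 16; y = 12
`y, z = z, y` → y = 18; z = 12
So q = 16

Answer: 16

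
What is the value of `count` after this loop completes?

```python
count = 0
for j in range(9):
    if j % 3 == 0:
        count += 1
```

Count numbers divisible by 3 in range(9)
`count` takes the values: 0 → 1 → 2 → 3

Answer: 3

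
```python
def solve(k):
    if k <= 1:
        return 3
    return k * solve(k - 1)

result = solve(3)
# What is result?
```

solve(3) = 3 * 2 * 3 = 18

Answer: 18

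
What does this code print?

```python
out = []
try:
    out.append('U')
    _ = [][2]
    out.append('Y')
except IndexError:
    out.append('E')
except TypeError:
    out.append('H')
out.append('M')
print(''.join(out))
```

Execution trace: 'U' (try body) → 'E' (except IndexError) → 'M' (after the try/except). Output: UEM

Answer: UEM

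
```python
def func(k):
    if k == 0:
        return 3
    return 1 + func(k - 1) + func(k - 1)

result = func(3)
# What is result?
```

func(k) = 1 + 2·func(k-1), func(0)=3. Closed form: (3+1)·2^3 - 1 = 31.

Answer: 31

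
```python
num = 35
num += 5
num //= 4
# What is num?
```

Trace:
`num = 35` → num = 35
`num += 5` → num = 40
`num //= 4` → num = 10
So num = 10

Answer: 10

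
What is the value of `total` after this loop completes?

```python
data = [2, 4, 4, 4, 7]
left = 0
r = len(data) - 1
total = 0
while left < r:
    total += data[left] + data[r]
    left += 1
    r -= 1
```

Sum of pairs from ends
`total` takes the values: 0 → 9 → 17

Answer: 17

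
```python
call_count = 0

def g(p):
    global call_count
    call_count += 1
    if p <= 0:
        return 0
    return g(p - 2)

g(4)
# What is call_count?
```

Linear recursion stepping by 2: 3 calls from p=4 down to ≤0.

Answer: 3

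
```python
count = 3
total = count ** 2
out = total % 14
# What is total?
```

Trace:
`count = 3` → count = 3
`total = count ** 2` → total = 9
`out = total % 14` → out = 9
So total = 9

Answer: 9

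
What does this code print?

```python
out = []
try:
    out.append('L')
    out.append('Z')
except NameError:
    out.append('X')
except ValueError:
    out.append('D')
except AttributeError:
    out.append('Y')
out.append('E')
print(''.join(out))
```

Execution trace: 'L' (try body) → 'Z' (try body, no exception) → 'E' (after the try/except). Output: LZE

Answer: LZE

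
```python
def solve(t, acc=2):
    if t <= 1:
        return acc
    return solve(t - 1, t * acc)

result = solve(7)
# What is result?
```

Accumulator trace (n, acc): (7, 2) -> (6, 14) -> (5, 84) -> (4, 420) -> (3, 1680) -> (2, 5040) -> (1, 10080) -> return 10080

Answer: 10080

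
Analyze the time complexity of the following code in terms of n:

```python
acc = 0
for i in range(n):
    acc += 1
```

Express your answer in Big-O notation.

Each loop level contributes: n. Multiplying the contributions gives O(n).

Answer: O(n)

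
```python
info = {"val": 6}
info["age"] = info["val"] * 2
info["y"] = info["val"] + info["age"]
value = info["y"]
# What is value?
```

Trace:
`info = {"val": 6}` → info = {'val': 6}
`info["age"] = info["val"] * 2` → info = {'val': 6, 'age': 12}
`info["y"] = info["val"] + info["age"]` → info = {'val': 6, 'age': 12, 'y': 18}
`value = info["y"]` → value = 18
So value = 18

Answer: 18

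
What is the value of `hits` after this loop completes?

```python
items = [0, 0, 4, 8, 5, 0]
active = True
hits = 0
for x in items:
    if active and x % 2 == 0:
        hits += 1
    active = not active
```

Count even values at even positions
`hits` takes the values: 0 → 1 → 2

Answer: 2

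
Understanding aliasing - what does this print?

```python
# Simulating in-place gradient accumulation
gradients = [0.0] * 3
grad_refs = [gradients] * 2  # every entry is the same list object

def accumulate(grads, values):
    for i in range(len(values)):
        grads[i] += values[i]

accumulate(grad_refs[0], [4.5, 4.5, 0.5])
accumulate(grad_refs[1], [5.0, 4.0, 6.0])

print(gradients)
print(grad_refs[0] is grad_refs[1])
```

Key concept: gradient accumulation aliasing.
Step by step:
`gradients = [0.0] * 3` → gradients = [0.0, 0.0, 0.0]
`grad_refs = [gradients] * 2` → grad_refs = [[0.0, 0.0, 0.0], [0.0, 0.0, 0.0]]
`accumulate(grad_refs[0], [4.5, 4.5, 0.5])` → gradients = [4.5, 4.5, 0.5]; grad_refs = [[4.5, 4.5, 0.5], [4.5, 4.5, 0.5]]
`accumulate(grad_refs[1], [5.0, 4.0, 6.0])` → gradients = [9.5, 8.5, 6.5]; grad_refs = [[9.5, 8.5, 6.5], [9.5, 8.5, 6.5]]
`print(gradients)` → prints [9.5, 8.5, 6.5]
`print(grad_refs[0] is grad_refs[1])` → prints True

Answer:
[9.5, 8.5, 6.5]
True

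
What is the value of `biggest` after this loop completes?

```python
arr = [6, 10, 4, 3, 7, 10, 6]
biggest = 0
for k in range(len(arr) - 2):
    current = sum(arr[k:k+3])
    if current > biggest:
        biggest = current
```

Max sum of 3-element window in [6, 10, 4, 3, 7, 10, 6]
`biggest` takes the values: 0 → 20 → 23

Answer: 23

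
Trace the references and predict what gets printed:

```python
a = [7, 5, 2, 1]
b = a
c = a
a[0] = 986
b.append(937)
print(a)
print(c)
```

Key concept: multiple aliases.
Step by step:
`a = [7, 5, 2, 1]` → a = [7, 5, 2, 1]
`b = a` → b = [7, 5, 2, 1] (same object as a)
`c = a` → c = [7, 5, 2, 1] (same object as a, b)
`a[0] = 986` → a = [986, 5, 2, 1] (same object as b, c); b = [986, 5, 2, 1] (same object as a, c); c = [986, 5, 2, 1] (same object as a, b)
`b.append(937)` → a = [986, 5, 2, 1, 937] (same object as b, c); b = [986, 5, 2, 1, 937] (same object as a, c); c = [986, 5, 2, 1, 937] (same object as a, b)
`print(a)` → prints [986, 5, 2, 1, 937]
`print(c)` → prints [986, 5, 2, 1, 937]

Answer:
[986, 5, 2, 1, 937]
[986, 5, 2, 1, 937]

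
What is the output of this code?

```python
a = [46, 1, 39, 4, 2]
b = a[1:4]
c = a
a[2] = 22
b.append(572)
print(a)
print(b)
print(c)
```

Key concept: slice vs alias.
Step by step:
`a = [46, 1, 39, 4, 2]` → a = [46, 1, 39, 4, 2]
`b = a[1:4]` → b = [1, 39, 4]
`c = a` → c = [46, 1, 39, 4, 2] (same object as a)
`a[2] = 22` → a = [46, 1, 22, 4, 2] (same object as c); c = [46, 1, 22, 4, 2] (same object as a)
`b.append(572)` → b = [1, 39, 4, 572]
`print(a)` → prints [46, 1, 22, 4, 2]
`print(b)` → prints [1, 39, 4, 572]
`print(c)` → prints [46, 1, 22, 4, 2]

Answer:
[46, 1, 22, 4, 2]
[1, 39, 4, 572]
[46, 1, 22, 4, 2]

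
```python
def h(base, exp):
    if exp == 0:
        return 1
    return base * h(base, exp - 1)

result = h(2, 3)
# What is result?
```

h(2, 3) = 2 * 2 * 2 = 8

Answer: 8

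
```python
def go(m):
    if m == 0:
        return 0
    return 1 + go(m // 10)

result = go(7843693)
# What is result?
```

Count of digits of 7843693: 7

Answer: 7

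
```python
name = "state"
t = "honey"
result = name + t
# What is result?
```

Trace:
`name = "state"` → name = 'state'
`t = "honey"` → t = 'honey'
`result = name + t` → result = 'statehoney'
So result = 'statehoney'

Answer: 'statehoney'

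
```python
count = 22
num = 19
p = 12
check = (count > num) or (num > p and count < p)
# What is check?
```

Trace:
`count = 22` → count = 22
`num = 19` → num = 19
`p = 12` → p = 12
`check = (count > num) or (num > p and count < p)` → check = True
So check = True

Answer: True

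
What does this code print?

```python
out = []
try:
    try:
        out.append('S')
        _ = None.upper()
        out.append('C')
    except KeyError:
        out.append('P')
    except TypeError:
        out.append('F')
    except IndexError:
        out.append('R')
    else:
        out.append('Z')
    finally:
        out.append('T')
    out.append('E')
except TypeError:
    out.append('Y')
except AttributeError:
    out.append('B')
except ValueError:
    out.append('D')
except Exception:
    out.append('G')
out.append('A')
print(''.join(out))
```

Execution trace: 'S' (inner try body) → 'T' (inner finally) → 'B' (except AttributeError) → 'A' (after the try/except). Output: STBA

Answer: STBA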